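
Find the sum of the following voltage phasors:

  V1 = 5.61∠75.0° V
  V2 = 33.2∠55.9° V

Step 1 — Convert each phasor to rectangular form:
  V1 = 5.61·(cos(75.0°) + j·sin(75.0°)) = 1.452 + j5.419 V
  V2 = 33.2·(cos(55.9°) + j·sin(55.9°)) = 18.61 + j27.49 V
Step 2 — Sum components: V_total = 20.07 + j32.91 V.
Step 3 — Convert to polar: |V_total| = 38.54 V, ∠V_total = 58.6°.

V_total = 38.54∠58.6° V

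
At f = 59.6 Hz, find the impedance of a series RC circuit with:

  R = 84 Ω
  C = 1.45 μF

Step 1 — Angular frequency: ω = 2π·f = 2π·59.6 = 374.5 rad/s.
Step 2 — Component impedances:
  R: Z = R = 84 Ω
  C: Z = 1/(jωC) = -j/(ω·C) = 0 - j1842 Ω
Step 3 — Series combination: Z_total = R + C = 84 - j1842 Ω = 1844∠-87.4° Ω.

Z = 84 - j1842 Ω = 1844∠-87.4° Ω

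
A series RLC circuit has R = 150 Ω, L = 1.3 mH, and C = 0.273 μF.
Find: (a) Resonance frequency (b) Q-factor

Step 1 — Resonance condition Im(Z)=0 gives ω₀ = 1/√(LC).
Step 2 — ω₀ = 1/√(0.0013·2.73e-07) = 5.308e+04 rad/s.
Step 3 — f₀ = ω₀/(2π) = 8448 Hz.
Step 4 — Series Q: Q = ω₀L/R = 5.308e+04·0.0013/150 = 0.46.

(a) f₀ = 8448 Hz  (b) Q = 0.46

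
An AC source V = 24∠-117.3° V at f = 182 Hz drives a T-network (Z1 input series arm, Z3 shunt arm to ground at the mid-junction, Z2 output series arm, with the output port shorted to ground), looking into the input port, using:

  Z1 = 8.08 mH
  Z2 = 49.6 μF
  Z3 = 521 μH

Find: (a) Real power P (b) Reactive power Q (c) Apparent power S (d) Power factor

Step 1 — Angular frequency: ω = 2π·f = 2π·182 = 1144 rad/s.
Step 2 — Component impedances:
  Z1: Z = jωL = j·1144·0.00808 = 0 + j9.24 Ω
  Z2: Z = 1/(jωC) = -j/(ω·C) = 0 - j17.63 Ω
  Z3: Z = jωL = j·1144·0.000521 = 0 + j0.5958 Ω
Step 3 — With the output port shorted to ground, the output series arm Z2 runs from the junction to ground; the shunt arm Z3 also runs from the junction to ground. They appear in parallel: Z3 || Z2 = 0 + j0.6166 Ω.
Step 4 — Series with input arm Z1: Z_in = Z1 + (Z3 || Z2) = 0 + j9.856 Ω = 9.856∠90.0° Ω.
Step 5 — Source phasor: V = 24∠-117.3° V = -11.01 - j21.33 V.
Step 6 — Current: I = V / Z = -2.164 + j1.117 A = 2.435∠152.7° A.
Step 7 — Complex power: S = V·I* = 0 + j58.44 VA.
Step 8 — Real power: P = Re(S) = 0 W.
Step 9 — Reactive power: Q = Im(S) = 58.44 VAR.
Step 10 — Apparent power: |S| = 58.44 VA.
Step 11 — Power factor: PF = P/|S| = 0 (lagging).

(a) P = 0 W  (b) Q = 58.44 VAR  (c) S = 58.44 VA  (d) PF = 0 (lagging)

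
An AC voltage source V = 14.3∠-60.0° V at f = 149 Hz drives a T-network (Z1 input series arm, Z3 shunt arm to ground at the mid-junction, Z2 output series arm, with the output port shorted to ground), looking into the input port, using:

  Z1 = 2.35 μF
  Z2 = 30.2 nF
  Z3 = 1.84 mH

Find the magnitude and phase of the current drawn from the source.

Step 1 — Angular frequency: ω = 2π·f = 2π·149 = 936.2 rad/s.
Step 2 — Component impedances:
  Z1: Z = 1/(jωC) = -j/(ω·C) = 0 - j454.5 Ω
  Z2: Z = 1/(jωC) = -j/(ω·C) = 0 - j3.537e+04 Ω
  Z3: Z = jωL = j·936.2·0.00184 = 0 + j1.723 Ω
Step 3 — With the output port shorted to ground, the output series arm Z2 runs from the junction to ground; the shunt arm Z3 also runs from the junction to ground. They appear in parallel: Z3 || Z2 = 0 + j1.723 Ω.
Step 4 — Series with input arm Z1: Z_in = Z1 + (Z3 || Z2) = 0 - j452.8 Ω = 452.8∠-90.0° Ω.
Step 5 — Source phasor: V = 14.3∠-60.0° V = 7.15 - j12.38 V.
Step 6 — Ohm's law: I = V / Z_total = (7.15 - j12.38) / (0 - j452.8) = 0.02735 + j0.01579 A.
Step 7 — Convert to polar: |I| = 0.03158 A, ∠I = 30.0°.

I = 0.03158∠30.0° A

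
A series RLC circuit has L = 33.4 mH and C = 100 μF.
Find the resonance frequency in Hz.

Step 1 — Resonance condition Im(Z)=0 gives ω₀ = 1/√(LC).
Step 2 — ω₀ = 1/√(0.0334·0.0001) = 547.2 rad/s.
Step 3 — f₀ = ω₀/(2π) = 87.09 Hz.

f₀ = 87.09 Hz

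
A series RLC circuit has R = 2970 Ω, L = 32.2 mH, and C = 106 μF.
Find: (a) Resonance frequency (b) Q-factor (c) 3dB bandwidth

Step 1 — Resonance condition Im(Z)=0 gives ω₀ = 1/√(LC).
Step 2 — ω₀ = 1/√(0.0322·0.000106) = 541.3 rad/s.
Step 3 — f₀ = ω₀/(2π) = 86.15 Hz.
Step 4 — Series Q: Q = ω₀L/R = 541.3·0.0322/2970 = 0.005868.
Step 5 — 3dB bandwidth: Δω = ω₀/Q = 9.224e+04 rad/s; BW = Δω/(2π) = 1.468e+04 Hz.

(a) f₀ = 86.15 Hz  (b) Q = 0.005868  (c) BW = 1.468e+04 Hz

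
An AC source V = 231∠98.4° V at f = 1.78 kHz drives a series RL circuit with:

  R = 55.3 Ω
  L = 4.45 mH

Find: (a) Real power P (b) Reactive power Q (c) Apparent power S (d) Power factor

Step 1 — Angular frequency: ω = 2π·f = 2π·1780 = 1.118e+04 rad/s.
Step 2 — Component impedances:
  R: Z = R = 55.3 Ω
  L: Z = jωL = j·1.118e+04·0.00445 = 0 + j49.77 Ω
Step 3 — Series combination: Z_total = R + L = 55.3 + j49.77 Ω = 74.4∠42.0° Ω.
Step 4 — Source phasor: V = 231∠98.4° V = -33.75 + j228.5 V.
Step 5 — Current: I = V / Z = 1.718 + j2.587 A = 3.105∠56.4° A.
Step 6 — Complex power: S = V·I* = 533.1 + j479.8 VA.
Step 7 — Real power: P = Re(S) = 533.1 W.
Step 8 — Reactive power: Q = Im(S) = 479.8 VAR.
Step 9 — Apparent power: |S| = 717.2 VA.
Step 10 — Power factor: PF = P/|S| = 0.7433 (lagging).

(a) P = 533.1 W  (b) Q = 479.8 VAR  (c) S = 717.2 VA  (d) PF = 0.7433 (lagging)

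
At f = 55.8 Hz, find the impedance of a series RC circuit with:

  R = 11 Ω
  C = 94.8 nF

Step 1 — Angular frequency: ω = 2π·f = 2π·55.8 = 350.6 rad/s.
Step 2 — Component impedances:
  R: Z = R = 11 Ω
  C: Z = 1/(jωC) = -j/(ω·C) = 0 - j3.009e+04 Ω
Step 3 — Series combination: Z_total = R + C = 11 - j3.009e+04 Ω = 3.009e+04∠-90.0° Ω.

Z = 11 - j3.009e+04 Ω = 3.009e+04∠-90.0° Ω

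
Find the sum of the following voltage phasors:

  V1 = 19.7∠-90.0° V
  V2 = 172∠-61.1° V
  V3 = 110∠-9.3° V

Step 1 — Convert each phasor to rectangular form:
  V1 = 19.7·(cos(-90.0°) + j·sin(-90.0°)) = 0 - j19.7 V
  V2 = 172·(cos(-61.1°) + j·sin(-61.1°)) = 83.12 - j150.6 V
  V3 = 110·(cos(-9.3°) + j·sin(-9.3°)) = 108.6 - j17.78 V
Step 2 — Sum components: V_total = 191.7 - j188.1 V.
Step 3 — Convert to polar: |V_total| = 268.5 V, ∠V_total = -44.5°.

V_total = 268.5∠-44.5° V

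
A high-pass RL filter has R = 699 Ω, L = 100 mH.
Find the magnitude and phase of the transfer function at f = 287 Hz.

Step 1 — Angular frequency: ω = 2π·287 = 1803 rad/s.
Step 2 — Transfer function: H(jω) = jωL/(R + jωL).
Step 3 — Numerator jωL = j·180.3; denominator R + jωL = 699 + j180.3.
Step 4 — H = 0.0624 + j0.2419.
Step 5 — Magnitude: |H| = 0.2498 (-12.0 dB); phase: φ = 75.5°.

|H| = 0.2498 (-12.0 dB), φ = 75.5°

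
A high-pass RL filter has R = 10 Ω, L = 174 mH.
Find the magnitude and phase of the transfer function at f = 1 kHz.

Step 1 — Angular frequency: ω = 2π·1000 = 6283 rad/s.
Step 2 — Transfer function: H(jω) = jωL/(R + jωL).
Step 3 — Numerator jωL = j·1093; denominator R + jωL = 10 + j1093.
Step 4 — H = 0.9999 + j0.009146.
Step 5 — Magnitude: |H| = 1 (-0.0 dB); phase: φ = 0.5°.

|H| = 1 (-0.0 dB), φ = 0.5°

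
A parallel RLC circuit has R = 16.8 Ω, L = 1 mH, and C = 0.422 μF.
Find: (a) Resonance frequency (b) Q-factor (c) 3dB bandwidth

Step 1 — Resonance: ω₀ = 1/√(LC) = 1/√(0.001·4.22e-07) = 4.868e+04 rad/s.
Step 2 — f₀ = ω₀/(2π) = 7748 Hz.
Step 3 — Parallel Q: Q = R/(ω₀L) = 16.8/(4.868e+04·0.001) = 0.3451.
Step 4 — Bandwidth: Δω = ω₀/Q = 1.411e+05 rad/s; BW = Δω/(2π) = 2.245e+04 Hz.

(a) f₀ = 7748 Hz  (b) Q = 0.3451  (c) BW = 2.245e+04 Hz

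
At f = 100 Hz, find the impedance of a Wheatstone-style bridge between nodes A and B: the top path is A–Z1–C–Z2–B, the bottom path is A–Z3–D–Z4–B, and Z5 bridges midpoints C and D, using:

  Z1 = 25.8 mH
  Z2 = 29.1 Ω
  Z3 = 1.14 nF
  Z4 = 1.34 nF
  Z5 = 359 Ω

Step 1 — Angular frequency: ω = 2π·f = 2π·100 = 628.3 rad/s.
Step 2 — Component impedances:
  Z1: Z = jωL = j·628.3·0.0258 = 0 + j16.21 Ω
  Z2: Z = R = 29.1 Ω
  Z3: Z = 1/(jωC) = -j/(ω·C) = 0 - j1.396e+06 Ω
  Z4: Z = 1/(jωC) = -j/(ω·C) = 0 - j1.188e+06 Ω
  Z5: Z = R = 359 Ω
Step 3 — Bridge requires nodal analysis (the Z5 bridge couples midpoints C and D, so the two paths cannot be reduced to a simple series/parallel combination). Setting node B to ground and injecting 1 A at node A, the 3-node admittance system at A, C, D solves to V_A = Z_AB = 29.1 + j16.21 Ω = 33.31∠29.1° Ω.

Z = 29.1 + j16.21 Ω = 33.31∠29.1° Ω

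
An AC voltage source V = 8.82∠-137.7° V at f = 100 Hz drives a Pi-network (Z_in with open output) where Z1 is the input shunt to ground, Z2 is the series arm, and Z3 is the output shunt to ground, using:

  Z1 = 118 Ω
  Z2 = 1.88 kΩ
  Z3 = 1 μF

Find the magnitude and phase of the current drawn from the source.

Step 1 — Angular frequency: ω = 2π·f = 2π·100 = 628.3 rad/s.
Step 2 — Component impedances:
  Z1: Z = R = 118 Ω
  Z2: Z = R = 1880 Ω
  Z3: Z = 1/(jωC) = -j/(ω·C) = 0 - j1592 Ω
Step 3 — With open output, the series arm Z2 and the output shunt Z3 appear in series to ground: Z2 + Z3 = 1880 - j1592 Ω.
Step 4 — Parallel with input shunt Z1: Z_in = Z1 || (Z2 + Z3) = 113.7 - j3.396 Ω = 113.8∠-1.7° Ω.
Step 5 — Source phasor: V = 8.82∠-137.7° V = -6.524 - j5.936 V.
Step 6 — Ohm's law: I = V / Z_total = (-6.524 - j5.936) / (113.7 - j3.396) = -0.05575 - j0.05386 A.
Step 7 — Convert to polar: |I| = 0.07751 A, ∠I = -136.0°.

I = 0.07751∠-136.0° A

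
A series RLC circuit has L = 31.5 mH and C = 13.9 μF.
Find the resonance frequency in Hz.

Step 1 — Resonance condition Im(Z)=0 gives ω₀ = 1/√(LC).
Step 2 — ω₀ = 1/√(0.0315·1.39e-05) = 1511 rad/s.
Step 3 — f₀ = ω₀/(2π) = 240.5 Hz.

f₀ = 240.5 Hz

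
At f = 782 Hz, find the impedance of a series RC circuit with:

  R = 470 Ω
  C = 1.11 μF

Step 1 — Angular frequency: ω = 2π·f = 2π·782 = 4913 rad/s.
Step 2 — Component impedances:
  R: Z = R = 470 Ω
  C: Z = 1/(jωC) = -j/(ω·C) = 0 - j183.4 Ω
Step 3 — Series combination: Z_total = R + C = 470 - j183.4 Ω = 504.5∠-21.3° Ω.

Z = 470 - j183.4 Ω = 504.5∠-21.3° Ω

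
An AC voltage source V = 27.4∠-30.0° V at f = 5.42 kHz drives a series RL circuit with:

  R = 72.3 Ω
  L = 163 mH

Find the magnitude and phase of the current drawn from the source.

Step 1 — Angular frequency: ω = 2π·f = 2π·5420 = 3.405e+04 rad/s.
Step 2 — Component impedances:
  R: Z = R = 72.3 Ω
  L: Z = jωL = j·3.405e+04·0.163 = 0 + j5551 Ω
Step 3 — Series combination: Z_total = R + L = 72.3 + j5551 Ω = 5551∠89.3° Ω.
Step 4 — Source phasor: V = 27.4∠-30.0° V = 23.73 - j13.7 V.
Step 5 — Ohm's law: I = V / Z_total = (23.73 - j13.7) / (72.3 + j5551) = -0.002412 - j0.004306 A.
Step 6 — Convert to polar: |I| = 0.004936 A, ∠I = -119.3°.

I = 0.004936∠-119.3° A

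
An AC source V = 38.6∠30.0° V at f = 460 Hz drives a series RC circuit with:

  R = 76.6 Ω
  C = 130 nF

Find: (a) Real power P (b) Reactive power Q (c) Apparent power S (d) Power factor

Step 1 — Angular frequency: ω = 2π·f = 2π·460 = 2890 rad/s.
Step 2 — Component impedances:
  R: Z = R = 76.6 Ω
  C: Z = 1/(jωC) = -j/(ω·C) = 0 - j2661 Ω
Step 3 — Series combination: Z_total = R + C = 76.6 - j2661 Ω = 2663∠-88.4° Ω.
Step 4 — Source phasor: V = 38.6∠30.0° V = 33.43 + j19.3 V.
Step 5 — Current: I = V / Z = -0.006884 + j0.01276 A = 0.0145∠118.4° A.
Step 6 — Complex power: S = V·I* = 0.0161 - j0.5594 VA.
Step 7 — Real power: P = Re(S) = 0.0161 W.
Step 8 — Reactive power: Q = Im(S) = -0.5594 VAR.
Step 9 — Apparent power: |S| = 0.5596 VA.
Step 10 — Power factor: PF = P/|S| = 0.02877 (leading).

(a) P = 0.0161 W  (b) Q = -0.5594 VAR  (c) S = 0.5596 VA  (d) PF = 0.02877 (leading)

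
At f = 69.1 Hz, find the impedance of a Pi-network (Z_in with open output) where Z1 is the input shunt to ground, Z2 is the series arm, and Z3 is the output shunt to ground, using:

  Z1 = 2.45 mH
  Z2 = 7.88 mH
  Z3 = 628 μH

Step 1 — Angular frequency: ω = 2π·f = 2π·69.1 = 434.2 rad/s.
Step 2 — Component impedances:
  Z1: Z = jωL = j·434.2·0.00245 = 0 + j1.064 Ω
  Z2: Z = jωL = j·434.2·0.00788 = 0 + j3.421 Ω
  Z3: Z = jωL = j·434.2·0.000628 = 0 + j0.2727 Ω
Step 3 — With open output, the series arm Z2 and the output shunt Z3 appear in series to ground: Z2 + Z3 = 0 + j3.694 Ω.
Step 4 — Parallel with input shunt Z1: Z_in = Z1 || (Z2 + Z3) = 0 + j0.8259 Ω = 0.8259∠90.0° Ω.

Z = 0 + j0.8259 Ω = 0.8259∠90.0° Ω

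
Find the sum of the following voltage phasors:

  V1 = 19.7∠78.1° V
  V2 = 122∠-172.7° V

Step 1 — Convert each phasor to rectangular form:
  V1 = 19.7·(cos(78.1°) + j·sin(78.1°)) = 4.062 + j19.28 V
  V2 = 122·(cos(-172.7°) + j·sin(-172.7°)) = -121 - j15.5 V
Step 2 — Sum components: V_total = -116.9 + j3.775 V.
Step 3 — Convert to polar: |V_total| = 117 V, ∠V_total = 178.2°.

V_total = 117∠178.2° V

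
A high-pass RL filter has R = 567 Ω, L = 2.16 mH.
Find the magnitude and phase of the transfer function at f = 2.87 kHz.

Step 1 — Angular frequency: ω = 2π·2870 = 1.803e+04 rad/s.
Step 2 — Transfer function: H(jω) = jωL/(R + jωL).
Step 3 — Numerator jωL = j·38.95; denominator R + jωL = 567 + j38.95.
Step 4 — H = 0.004697 + j0.06837.
Step 5 — Magnitude: |H| = 0.06853 (-23.3 dB); phase: φ = 86.1°.

|H| = 0.06853 (-23.3 dB), φ = 86.1°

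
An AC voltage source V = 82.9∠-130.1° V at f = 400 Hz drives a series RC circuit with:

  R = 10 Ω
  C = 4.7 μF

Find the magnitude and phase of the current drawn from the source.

Step 1 — Angular frequency: ω = 2π·f = 2π·400 = 2513 rad/s.
Step 2 — Component impedances:
  R: Z = R = 10 Ω
  C: Z = 1/(jωC) = -j/(ω·C) = 0 - j84.66 Ω
Step 3 — Series combination: Z_total = R + C = 10 - j84.66 Ω = 85.25∠-83.3° Ω.
Step 4 — Source phasor: V = 82.9∠-130.1° V = -53.4 - j63.41 V.
Step 5 — Ohm's law: I = V / Z_total = (-53.4 - j63.41) / (10 - j84.66) = 0.6653 - j0.7093 A.
Step 6 — Convert to polar: |I| = 0.9725 A, ∠I = -46.8°.

I = 0.9725∠-46.8° A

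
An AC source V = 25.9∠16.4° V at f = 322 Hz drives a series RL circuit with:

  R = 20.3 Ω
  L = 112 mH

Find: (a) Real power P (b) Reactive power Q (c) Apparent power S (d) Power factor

Step 1 — Angular frequency: ω = 2π·f = 2π·322 = 2023 rad/s.
Step 2 — Component impedances:
  R: Z = R = 20.3 Ω
  L: Z = jωL = j·2023·0.112 = 0 + j226.6 Ω
Step 3 — Series combination: Z_total = R + L = 20.3 + j226.6 Ω = 227.5∠84.9° Ω.
Step 4 — Source phasor: V = 25.9∠16.4° V = 24.85 + j7.313 V.
Step 5 — Current: I = V / Z = 0.04176 - j0.1059 A = 0.1138∠-68.5° A.
Step 6 — Complex power: S = V·I* = 0.2631 + j2.937 VA.
Step 7 — Real power: P = Re(S) = 0.2631 W.
Step 8 — Reactive power: Q = Im(S) = 2.937 VAR.
Step 9 — Apparent power: |S| = 2.949 VA.
Step 10 — Power factor: PF = P/|S| = 0.08923 (lagging).

(a) P = 0.2631 W  (b) Q = 2.937 VAR  (c) S = 2.949 VA  (d) PF = 0.08923 (lagging)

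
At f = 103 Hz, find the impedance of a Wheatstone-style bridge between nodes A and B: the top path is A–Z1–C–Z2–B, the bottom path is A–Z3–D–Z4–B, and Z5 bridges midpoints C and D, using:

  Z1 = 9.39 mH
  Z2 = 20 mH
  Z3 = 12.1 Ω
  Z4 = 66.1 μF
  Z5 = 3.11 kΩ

Step 1 — Angular frequency: ω = 2π·f = 2π·103 = 647.2 rad/s.
Step 2 — Component impedances:
  Z1: Z = jωL = j·647.2·0.00939 = 0 + j6.077 Ω
  Z2: Z = jωL = j·647.2·0.02 = 0 + j12.94 Ω
  Z3: Z = R = 12.1 Ω
  Z4: Z = 1/(jωC) = -j/(ω·C) = 0 - j23.38 Ω
  Z5: Z = R = 3110 Ω
Step 3 — Bridge requires nodal analysis (the Z5 bridge couples midpoints C and D, so the two paths cannot be reduced to a simple series/parallel combination). Setting node B to ground and injecting 1 A at node A, the 3-node admittance system at A, C, D solves to V_A = Z_AB = 26.42 + j28.62 Ω = 38.95∠47.3° Ω.

Z = 26.42 + j28.62 Ω = 38.95∠47.3° Ω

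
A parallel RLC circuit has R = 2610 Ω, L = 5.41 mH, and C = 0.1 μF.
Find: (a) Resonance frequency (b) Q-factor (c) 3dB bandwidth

Step 1 — Resonance: ω₀ = 1/√(LC) = 1/√(0.00541·1e-07) = 4.299e+04 rad/s.
Step 2 — f₀ = ω₀/(2π) = 6843 Hz.
Step 3 — Parallel Q: Q = R/(ω₀L) = 2610/(4.299e+04·0.00541) = 11.22.
Step 4 — Bandwidth: Δω = ω₀/Q = 3831 rad/s; BW = Δω/(2π) = 609.8 Hz.

(a) f₀ = 6843 Hz  (b) Q = 11.22  (c) BW = 609.8 Hz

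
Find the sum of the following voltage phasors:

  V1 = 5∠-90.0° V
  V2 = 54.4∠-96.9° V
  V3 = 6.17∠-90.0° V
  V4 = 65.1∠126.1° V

Step 1 — Convert each phasor to rectangular form:
  V1 = 5·(cos(-90.0°) + j·sin(-90.0°)) = 0 - j5 V
  V2 = 54.4·(cos(-96.9°) + j·sin(-96.9°)) = -6.535 - j54.01 V
  V3 = 6.17·(cos(-90.0°) + j·sin(-90.0°)) = 0 - j6.17 V
  V4 = 65.1·(cos(126.1°) + j·sin(126.1°)) = -38.36 + j52.6 V
Step 2 — Sum components: V_total = -44.89 - j12.58 V.
Step 3 — Convert to polar: |V_total| = 46.62 V, ∠V_total = -164.4°.

V_total = 46.62∠-164.4° V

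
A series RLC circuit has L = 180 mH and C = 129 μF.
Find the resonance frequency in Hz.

Step 1 — Resonance condition Im(Z)=0 gives ω₀ = 1/√(LC).
Step 2 — ω₀ = 1/√(0.18·0.000129) = 207.5 rad/s.
Step 3 — f₀ = ω₀/(2π) = 33.03 Hz.

f₀ = 33.03 Hz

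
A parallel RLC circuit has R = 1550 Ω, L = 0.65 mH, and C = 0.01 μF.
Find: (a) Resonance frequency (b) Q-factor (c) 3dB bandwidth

Step 1 — Resonance: ω₀ = 1/√(LC) = 1/√(0.00065·1e-08) = 3.922e+05 rad/s.
Step 2 — f₀ = ω₀/(2π) = 6.243e+04 Hz.
Step 3 — Parallel Q: Q = R/(ω₀L) = 1550/(3.922e+05·0.00065) = 6.08.
Step 4 — Bandwidth: Δω = ω₀/Q = 6.452e+04 rad/s; BW = Δω/(2π) = 1.027e+04 Hz.

(a) f₀ = 6.243e+04 Hz  (b) Q = 6.08  (c) BW = 1.027e+04 Hz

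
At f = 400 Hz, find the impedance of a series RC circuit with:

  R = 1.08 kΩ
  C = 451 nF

Step 1 — Angular frequency: ω = 2π·f = 2π·400 = 2513 rad/s.
Step 2 — Component impedances:
  R: Z = R = 1080 Ω
  C: Z = 1/(jωC) = -j/(ω·C) = 0 - j882.2 Ω
Step 3 — Series combination: Z_total = R + C = 1080 - j882.2 Ω = 1395∠-39.2° Ω.

Z = 1080 - j882.2 Ω = 1395∠-39.2° Ω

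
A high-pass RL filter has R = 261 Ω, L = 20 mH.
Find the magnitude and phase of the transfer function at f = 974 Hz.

Step 1 — Angular frequency: ω = 2π·974 = 6120 rad/s.
Step 2 — Transfer function: H(jω) = jωL/(R + jωL).
Step 3 — Numerator jωL = j·122.4; denominator R + jωL = 261 + j122.4.
Step 4 — H = 0.1803 + j0.3844.
Step 5 — Magnitude: |H| = 0.4246 (-7.4 dB); phase: φ = 64.9°.

|H| = 0.4246 (-7.4 dB), φ = 64.9°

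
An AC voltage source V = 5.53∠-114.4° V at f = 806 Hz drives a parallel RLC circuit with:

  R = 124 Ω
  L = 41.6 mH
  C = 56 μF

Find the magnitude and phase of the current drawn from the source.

Step 1 — Angular frequency: ω = 2π·f = 2π·806 = 5064 rad/s.
Step 2 — Component impedances:
  R: Z = R = 124 Ω
  L: Z = jωL = j·5064·0.0416 = 0 + j210.7 Ω
  C: Z = 1/(jωC) = -j/(ω·C) = 0 - j3.526 Ω
Step 3 — Parallel combination: 1/Z_total = 1/R + 1/L + 1/C; Z_total = 0.1036 - j3.583 Ω = 3.585∠-88.3° Ω.
Step 4 — Source phasor: V = 5.53∠-114.4° V = -2.284 - j5.036 V.
Step 5 — Ohm's law: I = V / Z_total = (-2.284 - j5.036) / (0.1036 - j3.583) = 1.386 - j0.6776 A.
Step 6 — Convert to polar: |I| = 1.543 A, ∠I = -26.1°.

I = 1.543∠-26.1° A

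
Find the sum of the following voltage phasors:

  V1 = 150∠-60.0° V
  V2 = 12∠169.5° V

Step 1 — Convert each phasor to rectangular form:
  V1 = 150·(cos(-60.0°) + j·sin(-60.0°)) = 75 - j129.9 V
  V2 = 12·(cos(169.5°) + j·sin(169.5°)) = -11.8 + j2.187 V
Step 2 — Sum components: V_total = 63.2 - j127.7 V.
Step 3 — Convert to polar: |V_total| = 142.5 V, ∠V_total = -63.7°.

V_total = 142.5∠-63.7° V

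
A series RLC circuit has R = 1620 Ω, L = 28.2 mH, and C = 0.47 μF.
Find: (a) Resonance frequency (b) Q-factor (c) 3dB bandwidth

Step 1 — Resonance condition Im(Z)=0 gives ω₀ = 1/√(LC).
Step 2 — ω₀ = 1/√(0.0282·4.7e-07) = 8686 rad/s.
Step 3 — f₀ = ω₀/(2π) = 1382 Hz.
Step 4 — Series Q: Q = ω₀L/R = 8686·0.0282/1620 = 0.1512.
Step 5 — 3dB bandwidth: Δω = ω₀/Q = 5.745e+04 rad/s; BW = Δω/(2π) = 9143 Hz.

(a) f₀ = 1382 Hz  (b) Q = 0.1512  (c) BW = 9143 Hz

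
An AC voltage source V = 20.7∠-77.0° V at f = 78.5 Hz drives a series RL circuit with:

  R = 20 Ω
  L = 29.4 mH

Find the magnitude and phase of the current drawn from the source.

Step 1 — Angular frequency: ω = 2π·f = 2π·78.5 = 493.2 rad/s.
Step 2 — Component impedances:
  R: Z = R = 20 Ω
  L: Z = jωL = j·493.2·0.0294 = 0 + j14.5 Ω
Step 3 — Series combination: Z_total = R + L = 20 + j14.5 Ω = 24.7∠35.9° Ω.
Step 4 — Source phasor: V = 20.7∠-77.0° V = 4.656 - j20.17 V.
Step 5 — Ohm's law: I = V / Z_total = (4.656 - j20.17) / (20 + j14.5) = -0.3266 - j0.7716 A.
Step 6 — Convert to polar: |I| = 0.8379 A, ∠I = -112.9°.

I = 0.8379∠-112.9° A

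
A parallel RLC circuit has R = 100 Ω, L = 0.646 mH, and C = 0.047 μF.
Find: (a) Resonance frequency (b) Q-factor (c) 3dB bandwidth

Step 1 — Resonance: ω₀ = 1/√(LC) = 1/√(0.000646·4.7e-08) = 1.815e+05 rad/s.
Step 2 — f₀ = ω₀/(2π) = 2.888e+04 Hz.
Step 3 — Parallel Q: Q = R/(ω₀L) = 100/(1.815e+05·0.000646) = 0.853.
Step 4 — Bandwidth: Δω = ω₀/Q = 2.128e+05 rad/s; BW = Δω/(2π) = 3.386e+04 Hz.

(a) f₀ = 2.888e+04 Hz  (b) Q = 0.853  (c) BW = 3.386e+04 Hz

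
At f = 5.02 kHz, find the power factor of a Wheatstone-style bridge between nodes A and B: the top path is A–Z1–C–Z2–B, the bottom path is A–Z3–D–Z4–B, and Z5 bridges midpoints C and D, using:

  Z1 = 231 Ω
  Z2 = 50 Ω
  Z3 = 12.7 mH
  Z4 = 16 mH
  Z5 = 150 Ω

Step 1 — Angular frequency: ω = 2π·f = 2π·5020 = 3.154e+04 rad/s.
Step 2 — Component impedances:
  Z1: Z = R = 231 Ω
  Z2: Z = R = 50 Ω
  Z3: Z = jωL = j·3.154e+04·0.0127 = 0 + j400.6 Ω
  Z4: Z = jωL = j·3.154e+04·0.016 = 0 + j504.7 Ω
  Z5: Z = R = 150 Ω
Step 3 — Bridge requires nodal analysis (the Z5 bridge couples midpoints C and D, so the two paths cannot be reduced to a simple series/parallel combination). Setting node B to ground and injecting 1 A at node A, the 3-node admittance system at A, C, D solves to V_A = Z_AB = 225.2 + j85.8 Ω = 241∠20.9° Ω.
Step 4 — Power factor: PF = cos(φ) = Re(Z)/|Z| = 225.22/241.01 = 0.9345.
Step 5 — Type: Im(Z) = 85.8 ⇒ lagging (phase φ = 20.9°).

PF = 0.9345 (lagging, φ = 20.9°)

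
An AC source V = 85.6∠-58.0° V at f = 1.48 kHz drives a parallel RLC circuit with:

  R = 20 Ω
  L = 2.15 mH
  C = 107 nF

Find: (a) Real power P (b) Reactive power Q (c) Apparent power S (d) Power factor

Step 1 — Angular frequency: ω = 2π·f = 2π·1480 = 9299 rad/s.
Step 2 — Component impedances:
  R: Z = R = 20 Ω
  L: Z = jωL = j·9299·0.00215 = 0 + j19.99 Ω
  C: Z = 1/(jωC) = -j/(ω·C) = 0 - j1005 Ω
Step 3 — Parallel combination: 1/Z_total = 1/R + 1/L + 1/C; Z_total = 10.2 + j9.998 Ω = 14.28∠44.4° Ω.
Step 4 — Source phasor: V = 85.6∠-58.0° V = 45.36 - j72.59 V.
Step 5 — Current: I = V / Z = -1.291 - j5.853 A = 5.994∠-102.4° A.
Step 6 — Complex power: S = V·I* = 366.4 + j359.2 VA.
Step 7 — Real power: P = Re(S) = 366.4 W.
Step 8 — Reactive power: Q = Im(S) = 359.2 VAR.
Step 9 — Apparent power: |S| = 513.1 VA.
Step 10 — Power factor: PF = P/|S| = 0.7141 (lagging).

(a) P = 366.4 W  (b) Q = 359.2 VAR  (c) S = 513.1 VA  (d) PF = 0.7141 (lagging)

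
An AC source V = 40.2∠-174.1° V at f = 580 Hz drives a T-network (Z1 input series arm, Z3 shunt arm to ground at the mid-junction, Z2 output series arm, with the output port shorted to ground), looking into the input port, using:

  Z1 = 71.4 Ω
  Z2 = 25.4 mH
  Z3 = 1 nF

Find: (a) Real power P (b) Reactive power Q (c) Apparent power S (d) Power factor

Step 1 — Angular frequency: ω = 2π·f = 2π·580 = 3644 rad/s.
Step 2 — Component impedances:
  Z1: Z = R = 71.4 Ω
  Z2: Z = jωL = j·3644·0.0254 = 0 + j92.56 Ω
  Z3: Z = 1/(jωC) = -j/(ω·C) = 0 - j2.744e+05 Ω
Step 3 — With the output port shorted to ground, the output series arm Z2 runs from the junction to ground; the shunt arm Z3 also runs from the junction to ground. They appear in parallel: Z3 || Z2 = 0 + j92.6 Ω.
Step 4 — Series with input arm Z1: Z_in = Z1 + (Z3 || Z2) = 71.4 + j92.6 Ω = 116.9∠52.4° Ω.
Step 5 — Source phasor: V = 40.2∠-174.1° V = -39.99 - j4.132 V.
Step 6 — Current: I = V / Z = -0.2368 + j0.2492 A = 0.3438∠133.5° A.
Step 7 — Complex power: S = V·I* = 8.44 + j10.94 VA.
Step 8 — Real power: P = Re(S) = 8.44 W.
Step 9 — Reactive power: Q = Im(S) = 10.94 VAR.
Step 10 — Apparent power: |S| = 13.82 VA.
Step 11 — Power factor: PF = P/|S| = 0.6106 (lagging).

(a) P = 8.44 W  (b) Q = 10.94 VAR  (c) S = 13.82 VA  (d) PF = 0.6106 (lagging)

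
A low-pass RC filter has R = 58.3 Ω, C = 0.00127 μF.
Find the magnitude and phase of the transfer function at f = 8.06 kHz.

Step 1 — Angular frequency: ω = 2π·8060 = 5.064e+04 rad/s.
Step 2 — Transfer function: H(jω) = 1/(1 + jωRC).
Step 3 — Denominator: 1 + jωRC = 1 + j·5.064e+04·58.3·1.27e-09 = 1 + j0.00375.
Step 4 — H = 1 - j0.00375.
Step 5 — Magnitude: |H| = 1 (-0.0 dB); phase: φ = -0.2°.

|H| = 1 (-0.0 dB), φ = -0.2°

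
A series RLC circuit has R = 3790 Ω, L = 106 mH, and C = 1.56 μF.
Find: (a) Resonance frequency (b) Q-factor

Step 1 — Resonance condition Im(Z)=0 gives ω₀ = 1/√(LC).
Step 2 — ω₀ = 1/√(0.106·1.56e-06) = 2459 rad/s.
Step 3 — f₀ = ω₀/(2π) = 391.4 Hz.
Step 4 — Series Q: Q = ω₀L/R = 2459·0.106/3790 = 0.06878.

(a) f₀ = 391.4 Hz  (b) Q = 0.06878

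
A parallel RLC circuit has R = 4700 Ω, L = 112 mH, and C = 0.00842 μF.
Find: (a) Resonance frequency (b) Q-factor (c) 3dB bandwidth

Step 1 — Resonance: ω₀ = 1/√(LC) = 1/√(0.112·8.42e-09) = 3.256e+04 rad/s.
Step 2 — f₀ = ω₀/(2π) = 5183 Hz.
Step 3 — Parallel Q: Q = R/(ω₀L) = 4700/(3.256e+04·0.112) = 1.289.
Step 4 — Bandwidth: Δω = ω₀/Q = 2.527e+04 rad/s; BW = Δω/(2π) = 4022 Hz.

(a) f₀ = 5183 Hz  (b) Q = 1.289  (c) BW = 4022 Hz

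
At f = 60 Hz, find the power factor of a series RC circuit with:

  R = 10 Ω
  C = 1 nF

Step 1 — Angular frequency: ω = 2π·f = 2π·60 = 377 rad/s.
Step 2 — Component impedances:
  R: Z = R = 10 Ω
  C: Z = 1/(jωC) = -j/(ω·C) = 0 - j2.653e+06 Ω
Step 3 — Series combination: Z_total = R + C = 10 - j2.653e+06 Ω = 2.653e+06∠-90.0° Ω.
Step 4 — Power factor: PF = cos(φ) = Re(Z)/|Z| = 10/2.6526e+06 = 3.77e-06.
Step 5 — Type: Im(Z) = -2.653e+06 ⇒ leading (phase φ = -90.0°).

PF = 3.77e-06 (leading, φ = -90.0°)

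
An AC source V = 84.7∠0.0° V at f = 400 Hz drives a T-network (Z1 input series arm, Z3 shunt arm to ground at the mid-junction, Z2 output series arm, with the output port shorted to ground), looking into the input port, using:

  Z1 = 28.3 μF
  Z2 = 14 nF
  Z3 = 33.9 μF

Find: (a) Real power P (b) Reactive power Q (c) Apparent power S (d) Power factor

Step 1 — Angular frequency: ω = 2π·f = 2π·400 = 2513 rad/s.
Step 2 — Component impedances:
  Z1: Z = 1/(jωC) = -j/(ω·C) = 0 - j14.06 Ω
  Z2: Z = 1/(jωC) = -j/(ω·C) = 0 - j2.842e+04 Ω
  Z3: Z = 1/(jωC) = -j/(ω·C) = 0 - j11.74 Ω
Step 3 — With the output port shorted to ground, the output series arm Z2 runs from the junction to ground; the shunt arm Z3 also runs from the junction to ground. They appear in parallel: Z3 || Z2 = 0 - j11.73 Ω.
Step 4 — Series with input arm Z1: Z_in = Z1 + (Z3 || Z2) = 0 - j25.79 Ω = 25.79∠-90.0° Ω.
Step 5 — Source phasor: V = 84.7∠0.0° V = 84.7 V.
Step 6 — Current: I = V / Z = 0 + j3.284 A = 3.284∠90.0° A.
Step 7 — Complex power: S = V·I* = 0 - j278.2 VA.
Step 8 — Real power: P = Re(S) = 0 W.
Step 9 — Reactive power: Q = Im(S) = -278.2 VAR.
Step 10 — Apparent power: |S| = 278.2 VA.
Step 11 — Power factor: PF = P/|S| = 0 (leading).

(a) P = 0 W  (b) Q = -278.2 VAR  (c) S = 278.2 VA  (d) PF = 0 (leading)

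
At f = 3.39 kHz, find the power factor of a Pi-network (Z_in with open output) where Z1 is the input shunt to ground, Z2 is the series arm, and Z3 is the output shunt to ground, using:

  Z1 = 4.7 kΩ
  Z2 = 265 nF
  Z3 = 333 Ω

Step 1 — Angular frequency: ω = 2π·f = 2π·3390 = 2.13e+04 rad/s.
Step 2 — Component impedances:
  Z1: Z = R = 4700 Ω
  Z2: Z = 1/(jωC) = -j/(ω·C) = 0 - j177.2 Ω
  Z3: Z = R = 333 Ω
Step 3 — With open output, the series arm Z2 and the output shunt Z3 appear in series to ground: Z2 + Z3 = 333 - j177.2 Ω.
Step 4 — Parallel with input shunt Z1: Z_in = Z1 || (Z2 + Z3) = 316.4 - j154.3 Ω = 352∠-26.0° Ω.
Step 5 — Power factor: PF = cos(φ) = Re(Z)/|Z| = 316.4/352.02 = 0.8988.
Step 6 — Type: Im(Z) = -154.3 ⇒ leading (phase φ = -26.0°).

PF = 0.8988 (leading, φ = -26.0°)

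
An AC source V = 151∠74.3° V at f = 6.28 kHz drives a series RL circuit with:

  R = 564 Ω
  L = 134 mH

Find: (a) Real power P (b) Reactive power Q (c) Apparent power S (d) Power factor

Step 1 — Angular frequency: ω = 2π·f = 2π·6280 = 3.946e+04 rad/s.
Step 2 — Component impedances:
  R: Z = R = 564 Ω
  L: Z = jωL = j·3.946e+04·0.134 = 0 + j5287 Ω
Step 3 — Series combination: Z_total = R + L = 564 + j5287 Ω = 5317∠83.9° Ω.
Step 4 — Source phasor: V = 151∠74.3° V = 40.86 + j145.4 V.
Step 5 — Current: I = V / Z = 0.028 - j0.004741 A = 0.0284∠-9.6° A.
Step 6 — Complex power: S = V·I* = 0.4548 + j4.264 VA.
Step 7 — Real power: P = Re(S) = 0.4548 W.
Step 8 — Reactive power: Q = Im(S) = 4.264 VAR.
Step 9 — Apparent power: |S| = 4.288 VA.
Step 10 — Power factor: PF = P/|S| = 0.1061 (lagging).

(a) P = 0.4548 W  (b) Q = 4.264 VAR  (c) S = 4.288 VA  (d) PF = 0.1061 (lagging)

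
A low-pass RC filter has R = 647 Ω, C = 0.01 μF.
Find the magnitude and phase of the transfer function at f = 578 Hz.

Step 1 — Angular frequency: ω = 2π·578 = 3632 rad/s.
Step 2 — Transfer function: H(jω) = 1/(1 + jωRC).
Step 3 — Denominator: 1 + jωRC = 1 + j·3632·647·1e-08 = 1 + j0.0235.
Step 4 — H = 0.9994 - j0.02348.
Step 5 — Magnitude: |H| = 0.9997 (-0.0 dB); phase: φ = -1.3°.

|H| = 0.9997 (-0.0 dB), φ = -1.3°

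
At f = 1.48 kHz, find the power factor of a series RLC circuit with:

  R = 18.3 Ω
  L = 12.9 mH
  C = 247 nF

Step 1 — Angular frequency: ω = 2π·f = 2π·1480 = 9299 rad/s.
Step 2 — Component impedances:
  R: Z = R = 18.3 Ω
  L: Z = jωL = j·9299·0.0129 = 0 + j120 Ω
  C: Z = 1/(jωC) = -j/(ω·C) = 0 - j435.4 Ω
Step 3 — Series combination: Z_total = R + L + C = 18.3 - j315.4 Ω = 315.9∠-86.7° Ω.
Step 4 — Power factor: PF = cos(φ) = Re(Z)/|Z| = 18.3/315.94 = 0.05792.
Step 5 — Type: Im(Z) = -315.4 ⇒ leading (phase φ = -86.7°).

PF = 0.05792 (leading, φ = -86.7°)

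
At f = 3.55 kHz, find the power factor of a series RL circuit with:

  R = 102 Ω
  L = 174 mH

Step 1 — Angular frequency: ω = 2π·f = 2π·3550 = 2.231e+04 rad/s.
Step 2 — Component impedances:
  R: Z = R = 102 Ω
  L: Z = jωL = j·2.231e+04·0.174 = 0 + j3881 Ω
Step 3 — Series combination: Z_total = R + L = 102 + j3881 Ω = 3882∠88.5° Ω.
Step 4 — Power factor: PF = cos(φ) = Re(Z)/|Z| = 102/3882.5 = 0.02627.
Step 5 — Type: Im(Z) = 3881 ⇒ lagging (phase φ = 88.5°).

PF = 0.02627 (lagging, φ = 88.5°)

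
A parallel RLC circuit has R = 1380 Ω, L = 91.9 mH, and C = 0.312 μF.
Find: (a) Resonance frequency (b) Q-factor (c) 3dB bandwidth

Step 1 — Resonance: ω₀ = 1/√(LC) = 1/√(0.0919·3.12e-07) = 5906 rad/s.
Step 2 — f₀ = ω₀/(2π) = 939.9 Hz.
Step 3 — Parallel Q: Q = R/(ω₀L) = 1380/(5906·0.0919) = 2.543.
Step 4 — Bandwidth: Δω = ω₀/Q = 2323 rad/s; BW = Δω/(2π) = 369.6 Hz.

(a) f₀ = 939.9 Hz  (b) Q = 2.543  (c) BW = 369.6 Hz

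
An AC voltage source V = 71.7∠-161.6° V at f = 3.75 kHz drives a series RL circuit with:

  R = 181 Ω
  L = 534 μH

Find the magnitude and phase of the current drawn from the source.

Step 1 — Angular frequency: ω = 2π·f = 2π·3750 = 2.356e+04 rad/s.
Step 2 — Component impedances:
  R: Z = R = 181 Ω
  L: Z = jωL = j·2.356e+04·0.000534 = 0 + j12.58 Ω
Step 3 — Series combination: Z_total = R + L = 181 + j12.58 Ω = 181.4∠4.0° Ω.
Step 4 — Source phasor: V = 71.7∠-161.6° V = -68.03 - j22.63 V.
Step 5 — Ohm's law: I = V / Z_total = (-68.03 - j22.63) / (181 + j12.58) = -0.3827 - j0.09843 A.
Step 6 — Convert to polar: |I| = 0.3952 A, ∠I = -165.6°.

I = 0.3952∠-165.6° A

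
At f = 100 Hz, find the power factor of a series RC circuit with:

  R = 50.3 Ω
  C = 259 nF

Step 1 — Angular frequency: ω = 2π·f = 2π·100 = 628.3 rad/s.
Step 2 — Component impedances:
  R: Z = R = 50.3 Ω
  C: Z = 1/(jωC) = -j/(ω·C) = 0 - j6145 Ω
Step 3 — Series combination: Z_total = R + C = 50.3 - j6145 Ω = 6145∠-89.5° Ω.
Step 4 — Power factor: PF = cos(φ) = Re(Z)/|Z| = 50.3/6145.2 = 0.008185.
Step 5 — Type: Im(Z) = -6145 ⇒ leading (phase φ = -89.5°).

PF = 0.008185 (leading, φ = -89.5°)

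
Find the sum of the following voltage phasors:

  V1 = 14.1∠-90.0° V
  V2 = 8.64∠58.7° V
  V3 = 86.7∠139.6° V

Step 1 — Convert each phasor to rectangular form:
  V1 = 14.1·(cos(-90.0°) + j·sin(-90.0°)) = 0 - j14.1 V
  V2 = 8.64·(cos(58.7°) + j·sin(58.7°)) = 4.489 + j7.383 V
  V3 = 86.7·(cos(139.6°) + j·sin(139.6°)) = -66.03 + j56.19 V
Step 2 — Sum components: V_total = -61.54 + j49.47 V.
Step 3 — Convert to polar: |V_total| = 78.96 V, ∠V_total = 141.2°.

V_total = 78.96∠141.2° V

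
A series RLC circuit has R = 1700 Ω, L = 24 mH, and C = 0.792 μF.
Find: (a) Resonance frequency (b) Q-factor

Step 1 — Resonance condition Im(Z)=0 gives ω₀ = 1/√(LC).
Step 2 — ω₀ = 1/√(0.024·7.92e-07) = 7253 rad/s.
Step 3 — f₀ = ω₀/(2π) = 1154 Hz.
Step 4 — Series Q: Q = ω₀L/R = 7253·0.024/1700 = 0.1024.

(a) f₀ = 1154 Hz  (b) Q = 0.1024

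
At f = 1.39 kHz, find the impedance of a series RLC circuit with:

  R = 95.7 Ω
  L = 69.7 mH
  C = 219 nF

Step 1 — Angular frequency: ω = 2π·f = 2π·1390 = 8734 rad/s.
Step 2 — Component impedances:
  R: Z = R = 95.7 Ω
  L: Z = jωL = j·8734·0.0697 = 0 + j608.7 Ω
  C: Z = 1/(jωC) = -j/(ω·C) = 0 - j522.8 Ω
Step 3 — Series combination: Z_total = R + L + C = 95.7 + j85.9 Ω = 128.6∠41.9° Ω.

Z = 95.7 + j85.9 Ω = 128.6∠41.9° Ω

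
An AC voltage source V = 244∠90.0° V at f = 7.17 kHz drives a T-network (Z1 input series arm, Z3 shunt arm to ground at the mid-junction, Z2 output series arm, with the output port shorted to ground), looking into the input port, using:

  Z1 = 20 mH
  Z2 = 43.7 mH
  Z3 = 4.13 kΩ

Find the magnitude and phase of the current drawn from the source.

Step 1 — Angular frequency: ω = 2π·f = 2π·7170 = 4.505e+04 rad/s.
Step 2 — Component impedances:
  Z1: Z = jωL = j·4.505e+04·0.02 = 0 + j901 Ω
  Z2: Z = jωL = j·4.505e+04·0.0437 = 0 + j1969 Ω
  Z3: Z = R = 4130 Ω
Step 3 — With the output port shorted to ground, the output series arm Z2 runs from the junction to ground; the shunt arm Z3 also runs from the junction to ground. They appear in parallel: Z3 || Z2 = 764.7 + j1604 Ω.
Step 4 — Series with input arm Z1: Z_in = Z1 + (Z3 || Z2) = 764.7 + j2505 Ω = 2619∠73.0° Ω.
Step 5 — Source phasor: V = 244∠90.0° V = 0 + j244 V.
Step 6 — Ohm's law: I = V / Z_total = (0 + j244) / (764.7 + j2505) = 0.0891 + j0.0272 A.
Step 7 — Convert to polar: |I| = 0.09315 A, ∠I = 17.0°.

I = 0.09315∠17.0° A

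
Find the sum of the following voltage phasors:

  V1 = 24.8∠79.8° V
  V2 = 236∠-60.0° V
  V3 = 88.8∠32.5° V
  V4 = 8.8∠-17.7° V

Step 1 — Convert each phasor to rectangular form:
  V1 = 24.8·(cos(79.8°) + j·sin(79.8°)) = 4.392 + j24.41 V
  V2 = 236·(cos(-60.0°) + j·sin(-60.0°)) = 118 - j204.4 V
  V3 = 88.8·(cos(32.5°) + j·sin(32.5°)) = 74.89 + j47.71 V
  V4 = 8.8·(cos(-17.7°) + j·sin(-17.7°)) = 8.383 - j2.675 V
Step 2 — Sum components: V_total = 205.7 - j134.9 V.
Step 3 — Convert to polar: |V_total| = 246 V, ∠V_total = -33.3°.

V_total = 246∠-33.3° V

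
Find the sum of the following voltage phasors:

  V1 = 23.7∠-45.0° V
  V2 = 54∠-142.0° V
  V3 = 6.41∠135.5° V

Step 1 — Convert each phasor to rectangular form:
  V1 = 23.7·(cos(-45.0°) + j·sin(-45.0°)) = 16.76 - j16.76 V
  V2 = 54·(cos(-142.0°) + j·sin(-142.0°)) = -42.55 - j33.25 V
  V3 = 6.41·(cos(135.5°) + j·sin(135.5°)) = -4.572 + j4.493 V
Step 2 — Sum components: V_total = -30.37 - j45.51 V.
Step 3 — Convert to polar: |V_total| = 54.71 V, ∠V_total = -123.7°.

V_total = 54.71∠-123.7° V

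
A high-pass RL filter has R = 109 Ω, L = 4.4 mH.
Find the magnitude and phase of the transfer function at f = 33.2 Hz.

Step 1 — Angular frequency: ω = 2π·33.2 = 208.6 rad/s.
Step 2 — Transfer function: H(jω) = jωL/(R + jωL).
Step 3 — Numerator jωL = j·0.9178; denominator R + jωL = 109 + j0.9178.
Step 4 — H = 7.09e-05 + j0.00842.
Step 5 — Magnitude: |H| = 0.00842 (-41.5 dB); phase: φ = 89.5°.

|H| = 0.00842 (-41.5 dB), φ = 89.5°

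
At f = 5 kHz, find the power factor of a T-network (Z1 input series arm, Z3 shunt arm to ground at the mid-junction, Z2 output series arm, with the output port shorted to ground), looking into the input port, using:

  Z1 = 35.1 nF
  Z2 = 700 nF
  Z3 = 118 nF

Step 1 — Angular frequency: ω = 2π·f = 2π·5000 = 3.142e+04 rad/s.
Step 2 — Component impedances:
  Z1: Z = 1/(jωC) = -j/(ω·C) = 0 - j906.9 Ω
  Z2: Z = 1/(jωC) = -j/(ω·C) = 0 - j45.47 Ω
  Z3: Z = 1/(jωC) = -j/(ω·C) = 0 - j269.8 Ω
Step 3 — With the output port shorted to ground, the output series arm Z2 runs from the junction to ground; the shunt arm Z3 also runs from the junction to ground. They appear in parallel: Z3 || Z2 = 0 - j38.91 Ω.
Step 4 — Series with input arm Z1: Z_in = Z1 + (Z3 || Z2) = 0 - j945.8 Ω = 945.8∠-90.0° Ω.
Step 5 — Power factor: PF = cos(φ) = Re(Z)/|Z| = 0/945.8 = 0.
Step 6 — Type: Im(Z) = -945.8 ⇒ leading (phase φ = -90.0°).

PF = 0 (leading, φ = -90.0°)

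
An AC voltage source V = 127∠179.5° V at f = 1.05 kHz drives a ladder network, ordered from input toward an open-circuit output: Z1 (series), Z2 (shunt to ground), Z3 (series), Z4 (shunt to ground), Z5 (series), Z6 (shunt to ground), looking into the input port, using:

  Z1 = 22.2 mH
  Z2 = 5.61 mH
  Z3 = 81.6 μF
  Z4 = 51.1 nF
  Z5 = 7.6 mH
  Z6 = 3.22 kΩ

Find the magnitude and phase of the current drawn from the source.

Step 1 — Angular frequency: ω = 2π·f = 2π·1050 = 6597 rad/s.
Step 2 — Component impedances:
  Z1: Z = jωL = j·6597·0.0222 = 0 + j146.5 Ω
  Z2: Z = jωL = j·6597·0.00561 = 0 + j37.01 Ω
  Z3: Z = 1/(jωC) = -j/(ω·C) = 0 - j1.858 Ω
  Z4: Z = 1/(jωC) = -j/(ω·C) = 0 - j2966 Ω
  Z5: Z = jωL = j·6597·0.0076 = 0 + j50.14 Ω
  Z6: Z = R = 3220 Ω
Step 3 — Ladder network (open output): work backward from the far end, alternating series and parallel combinations. Z_in = 0.4354 + j183.9 Ω = 183.9∠89.9° Ω.
Step 4 — Source phasor: V = 127∠179.5° V = -127 + j1.108 V.
Step 5 — Ohm's law: I = V / Z_total = (-127 + j1.108) / (0.4354 + j183.9) = 0.004391 + j0.6905 A.
Step 6 — Convert to polar: |I| = 0.6905 A, ∠I = 89.6°.

I = 0.6905∠89.6° A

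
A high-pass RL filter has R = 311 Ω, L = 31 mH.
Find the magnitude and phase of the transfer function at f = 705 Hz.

Step 1 — Angular frequency: ω = 2π·705 = 4430 rad/s.
Step 2 — Transfer function: H(jω) = jωL/(R + jωL).
Step 3 — Numerator jωL = j·137.3; denominator R + jωL = 311 + j137.3.
Step 4 — H = 0.1632 + j0.3695.
Step 5 — Magnitude: |H| = 0.4039 (-7.9 dB); phase: φ = 66.2°.

|H| = 0.4039 (-7.9 dB), φ = 66.2°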